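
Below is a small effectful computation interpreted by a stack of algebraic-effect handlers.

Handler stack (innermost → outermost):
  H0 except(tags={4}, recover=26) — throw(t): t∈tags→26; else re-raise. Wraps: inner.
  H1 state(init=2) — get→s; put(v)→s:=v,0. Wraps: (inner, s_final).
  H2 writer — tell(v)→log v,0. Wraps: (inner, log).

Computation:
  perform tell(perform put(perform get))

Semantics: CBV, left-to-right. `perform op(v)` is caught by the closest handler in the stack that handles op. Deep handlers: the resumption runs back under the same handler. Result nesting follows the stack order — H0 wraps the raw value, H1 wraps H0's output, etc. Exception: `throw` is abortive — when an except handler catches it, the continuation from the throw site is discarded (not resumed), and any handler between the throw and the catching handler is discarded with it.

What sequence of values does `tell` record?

Answer: (0)

Working:
get @ H1 ⇒ 2
put(2) @ H1 ⇒ s:=2
tell(0) @ H2 ⇒ log+=0
H0 returns 0
H1 returns (0, 2)
H2 returns ((0, 2), (0))
= ((0, 2), (0))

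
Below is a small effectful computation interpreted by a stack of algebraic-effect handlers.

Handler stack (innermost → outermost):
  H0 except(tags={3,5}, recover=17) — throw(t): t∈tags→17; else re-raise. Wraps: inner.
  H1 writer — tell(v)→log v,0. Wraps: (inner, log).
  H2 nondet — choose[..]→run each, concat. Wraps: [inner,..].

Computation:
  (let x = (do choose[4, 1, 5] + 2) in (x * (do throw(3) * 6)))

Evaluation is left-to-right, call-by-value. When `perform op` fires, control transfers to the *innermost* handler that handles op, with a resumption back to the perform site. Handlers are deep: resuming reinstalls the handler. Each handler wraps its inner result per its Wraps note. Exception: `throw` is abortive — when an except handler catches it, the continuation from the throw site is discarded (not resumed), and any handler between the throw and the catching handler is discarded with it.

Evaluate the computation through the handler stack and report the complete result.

Working:
choose[4, 1, 5] @ H2
  branch[0] choose=4:
    throw(3) @ H0 caught ⇒ 17
    H1 returns (17, ())
    H2 returns [(17, ())]
  branch[1] choose=1:
    throw(3) @ H0 caught ⇒ 17
    H1 returns (17, ())
    H2 returns [(17, ())]
  branch[2] choose=5:
    throw(3) @ H0 caught ⇒ 17
    H1 returns (17, ())
    H2 returns [(17, ())]
= [(17, ()), (17, ()), (17, ())]

Answer: [(17, ()), (17, ()), (17, ())]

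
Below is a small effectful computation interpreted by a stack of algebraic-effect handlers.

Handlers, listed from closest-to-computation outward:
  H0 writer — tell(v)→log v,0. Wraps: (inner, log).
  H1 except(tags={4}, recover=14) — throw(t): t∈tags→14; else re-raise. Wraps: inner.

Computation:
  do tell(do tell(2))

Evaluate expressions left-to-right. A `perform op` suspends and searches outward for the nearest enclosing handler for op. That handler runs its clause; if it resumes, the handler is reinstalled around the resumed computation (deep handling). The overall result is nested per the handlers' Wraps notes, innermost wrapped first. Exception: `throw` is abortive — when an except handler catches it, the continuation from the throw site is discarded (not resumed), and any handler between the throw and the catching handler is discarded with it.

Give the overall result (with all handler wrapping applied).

Answer: (0, (2, 0))

Working:
tell(2) @ H0 ⇒ log+=2
tell(0) @ H0 ⇒ log+=0
H0 returns (0, (2, 0))
H1 returns (0, (2, 0))
= (0, (2, 0))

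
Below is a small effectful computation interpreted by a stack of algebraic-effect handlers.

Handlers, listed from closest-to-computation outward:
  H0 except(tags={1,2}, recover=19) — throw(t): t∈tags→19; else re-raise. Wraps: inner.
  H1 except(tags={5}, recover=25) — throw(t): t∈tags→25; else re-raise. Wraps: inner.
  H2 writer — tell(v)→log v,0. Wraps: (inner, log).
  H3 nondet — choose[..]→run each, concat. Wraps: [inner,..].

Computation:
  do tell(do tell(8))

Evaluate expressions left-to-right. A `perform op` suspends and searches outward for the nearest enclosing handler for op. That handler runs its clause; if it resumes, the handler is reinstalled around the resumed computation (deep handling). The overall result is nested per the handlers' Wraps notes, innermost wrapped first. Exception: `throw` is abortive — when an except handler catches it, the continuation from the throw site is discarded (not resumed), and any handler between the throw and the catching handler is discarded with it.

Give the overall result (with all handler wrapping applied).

Evaluation trace:
tell(8) @ H2 ⇒ log+=8
tell(0) @ H2 ⇒ log+=0
H0 returns 0
H1 returns 0
H2 returns (0, (8, 0))
H3 returns [(0, (8, 0))]
= [(0, (8, 0))]

Answer: [(0, (8, 0))]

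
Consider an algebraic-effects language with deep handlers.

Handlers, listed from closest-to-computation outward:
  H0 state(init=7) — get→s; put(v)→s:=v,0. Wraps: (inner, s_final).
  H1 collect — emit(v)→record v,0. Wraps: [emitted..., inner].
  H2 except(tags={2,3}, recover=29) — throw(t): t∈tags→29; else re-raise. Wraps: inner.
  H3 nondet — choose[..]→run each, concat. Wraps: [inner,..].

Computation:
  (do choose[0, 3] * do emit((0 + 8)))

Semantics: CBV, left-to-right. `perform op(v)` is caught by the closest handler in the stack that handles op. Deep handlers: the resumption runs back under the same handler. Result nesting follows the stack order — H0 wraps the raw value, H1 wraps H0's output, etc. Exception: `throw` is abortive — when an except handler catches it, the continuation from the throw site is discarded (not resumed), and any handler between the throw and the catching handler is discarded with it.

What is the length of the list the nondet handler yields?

Answer: 2

Step-by-step:
choose[0, 3] @ H3
  branch[0] choose=0:
    emit(8) @ H1 ⇒ out+=8
    H0 returns (0, 7)
    H1 returns [8, (0, 7)]
    H2 returns [8, (0, 7)]
    H3 returns [[8, (0, 7)]]
  branch[1] choose=3:
    emit(8) @ H1 ⇒ out+=8
    H0 returns (0, 7)
    H1 returns [8, (0, 7)]
    H2 returns [8, (0, 7)]
    H3 returns [[8, (0, 7)]]
= [[8, (0, 7)], [8, (0, 7)]]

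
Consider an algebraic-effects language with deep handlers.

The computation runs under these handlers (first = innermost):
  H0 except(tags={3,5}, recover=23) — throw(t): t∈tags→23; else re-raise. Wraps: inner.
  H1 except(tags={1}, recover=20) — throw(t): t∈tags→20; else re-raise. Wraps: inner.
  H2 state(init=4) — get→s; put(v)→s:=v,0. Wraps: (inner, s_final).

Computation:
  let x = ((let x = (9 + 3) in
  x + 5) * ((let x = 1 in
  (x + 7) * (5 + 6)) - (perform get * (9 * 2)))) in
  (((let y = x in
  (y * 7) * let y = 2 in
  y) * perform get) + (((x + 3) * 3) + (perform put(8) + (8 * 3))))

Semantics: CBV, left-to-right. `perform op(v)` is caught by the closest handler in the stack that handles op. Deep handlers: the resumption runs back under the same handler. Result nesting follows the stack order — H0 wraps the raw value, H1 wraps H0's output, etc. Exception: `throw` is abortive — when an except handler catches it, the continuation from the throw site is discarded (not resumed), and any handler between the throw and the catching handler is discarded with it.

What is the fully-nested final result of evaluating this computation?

Answer: (16081, 8)

Working:
get @ H2 ⇒ 4
get @ H2 ⇒ 4
put(8) @ H2 ⇒ s:=8
H0 returns 16081
H1 returns 16081
H2 returns (16081, 8)
= (16081, 8)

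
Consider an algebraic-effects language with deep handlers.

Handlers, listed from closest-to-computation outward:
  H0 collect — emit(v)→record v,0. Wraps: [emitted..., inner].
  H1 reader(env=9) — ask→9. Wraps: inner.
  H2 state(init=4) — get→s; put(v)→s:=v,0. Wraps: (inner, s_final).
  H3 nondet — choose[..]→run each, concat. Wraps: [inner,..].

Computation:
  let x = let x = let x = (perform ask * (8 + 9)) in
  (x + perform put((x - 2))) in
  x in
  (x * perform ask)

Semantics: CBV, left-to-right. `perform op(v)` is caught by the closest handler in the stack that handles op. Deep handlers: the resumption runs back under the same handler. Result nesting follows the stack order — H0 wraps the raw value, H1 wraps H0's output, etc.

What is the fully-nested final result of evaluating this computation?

Answer: [([1377], 151)]

Evaluation trace:
ask @ H1 ⇒ 9
put(151) @ H2 ⇒ s:=151
ask @ H1 ⇒ 9
H0 returns [1377]
H1 returns [1377]
H2 returns ([1377], 151)
H3 returns [([1377], 151)]
= [([1377], 151)]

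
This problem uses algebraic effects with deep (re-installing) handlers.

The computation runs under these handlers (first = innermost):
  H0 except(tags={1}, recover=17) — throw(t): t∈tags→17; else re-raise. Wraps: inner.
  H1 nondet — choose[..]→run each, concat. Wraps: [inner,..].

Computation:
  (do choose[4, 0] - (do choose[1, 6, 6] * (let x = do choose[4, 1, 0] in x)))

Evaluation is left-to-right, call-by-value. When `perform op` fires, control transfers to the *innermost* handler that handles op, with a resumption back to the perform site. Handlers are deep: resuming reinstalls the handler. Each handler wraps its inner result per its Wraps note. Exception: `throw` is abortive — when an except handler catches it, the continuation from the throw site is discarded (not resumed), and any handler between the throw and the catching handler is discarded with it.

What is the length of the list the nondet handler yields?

Answer: 18

Evaluation trace:
choose[4, 0] @ H1
  branch[0] choose=4:
    choose[1, 6, 6] @ H1
      branch[0] choose=1:
        choose[4, 1, 0] @ H1
          branch[0] choose=4:
            H0 returns 0
            H1 returns [0]
          branch[1] choose=1:
            H0 returns 3
            H1 returns [3]
          branch[2] choose=0:
            H0 returns 4
            H1 returns [4]
      branch[1] choose=6:
        choose[4, 1, 0] @ H1
          branch[0] choose=4:
            H0 returns -20
            H1 returns [-20]
          branch[1] choose=1:
            H0 returns -2
            H1 returns [-2]
          branch[2] choose=0:
            H0 returns 4
            H1 returns [4]
      branch[2] choose=6:
        choose[4, 1, 0] @ H1
          branch[0] choose=4:
            H0 returns -20
            H1 returns [-20]
          branch[1] choose=1:
            H0 returns -2
            H1 returns [-2]
          branch[2] choose=0:
            H0 returns 4
            H1 returns [4]
  branch[1] choose=0:
    choose[1, 6, 6] @ H1
      branch[0] choose=1:
        choose[4, 1, 0] @ H1
          branch[0] choose=4:
            H0 returns -4
            H1 returns [-4]
          branch[1] choose=1:
            H0 returns -1
            H1 returns [-1]
          branch[2] choose=0:
            H0 returns 0
            H1 returns [0]
      branch[1] choose=6:
        choose[4, 1, 0] @ H1
          branch[0] choose=4:
            H0 returns -24
            H1 returns [-24]
          branch[1] choose=1:
            H0 returns -6
            H1 returns [-6]
          branch[2] choose=0:
            H0 returns 0
            H1 returns [0]
      branch[2] choose=6:
        choose[4, 1, 0] @ H1
          branch[0] choose=4:
            H0 returns -24
            H1 returns [-24]
          branch[1] choose=1:
            H0 returns -6
            H1 returns [-6]
          branch[2] choose=0:
            H0 returns 0
            H1 returns [0]
= [0, 3, 4, -20, -2, 4, -20, -2, 4, -4, -1, 0, -24, -6, 0, -24, -6, 0]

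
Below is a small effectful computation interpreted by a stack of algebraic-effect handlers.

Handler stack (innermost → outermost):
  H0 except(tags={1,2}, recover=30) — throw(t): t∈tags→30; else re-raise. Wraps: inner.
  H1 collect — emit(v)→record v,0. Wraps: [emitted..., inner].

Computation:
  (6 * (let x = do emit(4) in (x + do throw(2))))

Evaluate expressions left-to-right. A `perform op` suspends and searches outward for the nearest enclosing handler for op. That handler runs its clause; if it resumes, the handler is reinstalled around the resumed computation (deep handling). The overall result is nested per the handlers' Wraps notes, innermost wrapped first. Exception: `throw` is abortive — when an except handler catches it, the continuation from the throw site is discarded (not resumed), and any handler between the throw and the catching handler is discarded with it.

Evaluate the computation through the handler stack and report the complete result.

Step-by-step:
emit(4) @ H1 ⇒ out+=4
throw(2) @ H0 caught ⇒ 30
H1 returns [4, 30]
= [4, 30]

Answer: [4, 30]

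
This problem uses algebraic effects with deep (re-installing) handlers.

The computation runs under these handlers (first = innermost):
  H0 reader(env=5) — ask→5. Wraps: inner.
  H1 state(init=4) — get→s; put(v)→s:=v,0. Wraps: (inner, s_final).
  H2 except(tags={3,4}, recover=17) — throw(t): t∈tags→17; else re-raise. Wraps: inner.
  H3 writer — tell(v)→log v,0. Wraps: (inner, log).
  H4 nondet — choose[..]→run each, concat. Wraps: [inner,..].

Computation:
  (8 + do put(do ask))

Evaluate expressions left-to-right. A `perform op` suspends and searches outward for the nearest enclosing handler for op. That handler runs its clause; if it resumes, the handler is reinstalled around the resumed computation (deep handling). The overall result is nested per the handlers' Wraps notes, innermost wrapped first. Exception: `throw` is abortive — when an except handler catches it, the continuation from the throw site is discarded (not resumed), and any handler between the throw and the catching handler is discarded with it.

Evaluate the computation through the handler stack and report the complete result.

Evaluation trace:
ask @ H0 ⇒ 5
put(5) @ H1 ⇒ s:=5
H0 returns 8
H1 returns (8, 5)
H2 returns (8, 5)
H3 returns ((8, 5), ())
H4 returns [((8, 5), ())]
= [((8, 5), ())]

Answer: [((8, 5), ())]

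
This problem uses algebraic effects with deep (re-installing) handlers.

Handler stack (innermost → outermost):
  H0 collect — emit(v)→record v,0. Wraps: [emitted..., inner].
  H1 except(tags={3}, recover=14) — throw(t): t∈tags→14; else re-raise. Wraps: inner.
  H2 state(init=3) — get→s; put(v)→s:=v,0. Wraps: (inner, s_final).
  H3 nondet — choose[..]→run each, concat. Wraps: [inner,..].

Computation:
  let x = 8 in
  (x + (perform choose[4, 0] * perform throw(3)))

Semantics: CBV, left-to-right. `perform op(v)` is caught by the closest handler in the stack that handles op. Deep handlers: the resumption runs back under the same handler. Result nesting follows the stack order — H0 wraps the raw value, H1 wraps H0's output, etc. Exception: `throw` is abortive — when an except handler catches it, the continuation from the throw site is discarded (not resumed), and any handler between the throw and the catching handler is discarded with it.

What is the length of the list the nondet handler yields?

Answer: 2

Working:
choose[4, 0] @ H3
  branch[0] choose=4:
    throw(3) @ H1 caught ⇒ 14
    H2 returns (14, 3)
    H3 returns [(14, 3)]
  branch[1] choose=0:
    throw(3) @ H1 caught ⇒ 14
    H2 returns (14, 3)
    H3 returns [(14, 3)]
= [(14, 3), (14, 3)]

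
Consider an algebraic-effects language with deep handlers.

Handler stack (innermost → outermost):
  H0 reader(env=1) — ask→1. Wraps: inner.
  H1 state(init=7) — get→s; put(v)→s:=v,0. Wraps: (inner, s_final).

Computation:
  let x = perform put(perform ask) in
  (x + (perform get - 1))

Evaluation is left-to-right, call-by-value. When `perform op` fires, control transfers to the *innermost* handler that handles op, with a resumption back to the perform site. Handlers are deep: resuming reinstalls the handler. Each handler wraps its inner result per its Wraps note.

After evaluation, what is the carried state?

Step-by-step:
ask @ H0 ⇒ 1
put(1) @ H1 ⇒ s:=1
get @ H1 ⇒ 1
H0 returns 0
H1 returns (0, 1)
= (0, 1)

Answer: 1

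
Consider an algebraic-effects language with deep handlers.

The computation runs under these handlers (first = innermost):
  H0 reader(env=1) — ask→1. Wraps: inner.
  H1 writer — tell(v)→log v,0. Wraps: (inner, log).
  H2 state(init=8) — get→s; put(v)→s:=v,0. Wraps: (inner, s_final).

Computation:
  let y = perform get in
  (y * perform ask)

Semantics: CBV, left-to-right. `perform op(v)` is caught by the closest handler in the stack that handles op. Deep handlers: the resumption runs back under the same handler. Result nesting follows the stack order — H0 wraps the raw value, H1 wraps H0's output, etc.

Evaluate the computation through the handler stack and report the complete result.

Answer: ((8, ()), 8)

Step-by-step:
get @ H2 ⇒ 8
ask @ H0 ⇒ 1
H0 returns 8
H1 returns (8, ())
H2 returns ((8, ()), 8)
= ((8, ()), 8)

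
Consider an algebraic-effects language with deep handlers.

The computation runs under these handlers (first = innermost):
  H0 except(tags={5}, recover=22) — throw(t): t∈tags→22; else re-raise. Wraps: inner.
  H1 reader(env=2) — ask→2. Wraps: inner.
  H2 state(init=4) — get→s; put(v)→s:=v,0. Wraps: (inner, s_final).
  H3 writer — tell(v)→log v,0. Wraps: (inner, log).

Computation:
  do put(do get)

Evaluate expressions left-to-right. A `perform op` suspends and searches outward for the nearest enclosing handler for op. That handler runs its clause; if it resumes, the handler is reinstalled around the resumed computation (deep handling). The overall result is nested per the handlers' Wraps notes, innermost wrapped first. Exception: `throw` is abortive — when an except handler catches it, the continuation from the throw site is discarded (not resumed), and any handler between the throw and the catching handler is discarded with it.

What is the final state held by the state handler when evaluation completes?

Answer: 4

Evaluation trace:
get @ H2 ⇒ 4
put(4) @ H2 ⇒ s:=4
H0 returns 0
H1 returns 0
H2 returns (0, 4)
H3 returns ((0, 4), ())
= ((0, 4), ())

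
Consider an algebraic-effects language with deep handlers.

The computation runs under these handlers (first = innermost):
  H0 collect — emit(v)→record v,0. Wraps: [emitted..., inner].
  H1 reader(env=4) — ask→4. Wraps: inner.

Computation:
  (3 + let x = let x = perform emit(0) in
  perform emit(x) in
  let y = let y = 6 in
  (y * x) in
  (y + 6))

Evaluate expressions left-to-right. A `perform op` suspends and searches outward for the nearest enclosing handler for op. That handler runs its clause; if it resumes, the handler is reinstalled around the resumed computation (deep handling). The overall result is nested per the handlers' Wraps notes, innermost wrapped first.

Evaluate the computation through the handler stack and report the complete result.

Answer: [0, 0, 9]

Step-by-step:
emit(0) @ H0 ⇒ out+=0
emit(0) @ H0 ⇒ out+=0
H0 returns [0, 0, 9]
H1 returns [0, 0, 9]
= [0, 0, 9]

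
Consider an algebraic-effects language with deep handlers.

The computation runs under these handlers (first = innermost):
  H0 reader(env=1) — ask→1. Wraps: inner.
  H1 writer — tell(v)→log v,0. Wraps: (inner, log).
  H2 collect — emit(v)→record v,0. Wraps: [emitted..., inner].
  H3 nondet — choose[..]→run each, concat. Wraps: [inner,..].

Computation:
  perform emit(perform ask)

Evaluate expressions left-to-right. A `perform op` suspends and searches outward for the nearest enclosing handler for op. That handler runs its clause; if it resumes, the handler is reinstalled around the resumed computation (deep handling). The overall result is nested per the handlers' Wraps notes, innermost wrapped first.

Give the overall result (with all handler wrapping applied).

Evaluation trace:
ask @ H0 ⇒ 1
emit(1) @ H2 ⇒ out+=1
H0 returns 0
H1 returns (0, ())
H2 returns [1, (0, ())]
H3 returns [[1, (0, ())]]
= [[1, (0, ())]]

Answer: [[1, (0, ())]]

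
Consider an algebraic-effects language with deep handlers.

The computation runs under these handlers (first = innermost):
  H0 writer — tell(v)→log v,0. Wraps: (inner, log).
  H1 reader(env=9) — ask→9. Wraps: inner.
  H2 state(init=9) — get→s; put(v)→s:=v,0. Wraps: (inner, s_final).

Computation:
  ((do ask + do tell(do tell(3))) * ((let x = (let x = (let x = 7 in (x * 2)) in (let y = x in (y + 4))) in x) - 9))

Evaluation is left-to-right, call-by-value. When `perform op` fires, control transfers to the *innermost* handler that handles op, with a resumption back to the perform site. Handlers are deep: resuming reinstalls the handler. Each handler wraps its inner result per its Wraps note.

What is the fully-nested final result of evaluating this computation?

Evaluation trace:
ask @ H1 ⇒ 9
tell(3) @ H0 ⇒ log+=3
tell(0) @ H0 ⇒ log+=0
H0 returns (81, (3, 0))
H1 returns (81, (3, 0))
H2 returns ((81, (3, 0)), 9)
= ((81, (3, 0)), 9)

Answer: ((81, (3, 0)), 9)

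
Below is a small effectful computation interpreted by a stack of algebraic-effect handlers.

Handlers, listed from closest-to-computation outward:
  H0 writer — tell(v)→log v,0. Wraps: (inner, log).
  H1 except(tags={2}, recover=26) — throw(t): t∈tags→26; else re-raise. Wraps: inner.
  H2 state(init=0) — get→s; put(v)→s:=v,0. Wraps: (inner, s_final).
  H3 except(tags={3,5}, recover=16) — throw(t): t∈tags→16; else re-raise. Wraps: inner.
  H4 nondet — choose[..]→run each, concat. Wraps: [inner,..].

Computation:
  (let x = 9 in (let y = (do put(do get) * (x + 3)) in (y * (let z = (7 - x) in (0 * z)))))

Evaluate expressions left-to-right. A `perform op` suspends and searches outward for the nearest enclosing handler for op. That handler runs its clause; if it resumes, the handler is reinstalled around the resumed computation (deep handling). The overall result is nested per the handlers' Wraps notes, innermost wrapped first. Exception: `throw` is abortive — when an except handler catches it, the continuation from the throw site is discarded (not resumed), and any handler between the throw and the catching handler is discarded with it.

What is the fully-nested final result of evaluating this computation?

Answer: [((0, ()), 0)]

Step-by-step:
get @ H2 ⇒ 0
put(0) @ H2 ⇒ s:=0
H0 returns (0, ())
H1 returns (0, ())
H2 returns ((0, ()), 0)
H3 returns ((0, ()), 0)
H4 returns [((0, ()), 0)]
= [((0, ()), 0)]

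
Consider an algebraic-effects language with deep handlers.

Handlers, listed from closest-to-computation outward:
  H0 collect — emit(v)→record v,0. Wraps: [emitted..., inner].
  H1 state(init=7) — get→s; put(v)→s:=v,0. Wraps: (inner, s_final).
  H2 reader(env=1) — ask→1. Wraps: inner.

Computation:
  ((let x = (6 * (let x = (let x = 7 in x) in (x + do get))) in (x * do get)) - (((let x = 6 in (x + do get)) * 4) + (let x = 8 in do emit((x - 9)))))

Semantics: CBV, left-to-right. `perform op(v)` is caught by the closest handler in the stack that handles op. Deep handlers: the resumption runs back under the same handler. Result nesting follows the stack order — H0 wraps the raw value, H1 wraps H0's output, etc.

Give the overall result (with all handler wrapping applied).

Answer: ([-1, 536], 7)

Working:
get @ H1 ⇒ 7
get @ H1 ⇒ 7
get @ H1 ⇒ 7
emit(-1) @ H0 ⇒ out+=-1
H0 returns [-1, 536]
H1 returns ([-1, 536], 7)
H2 returns ([-1, 536], 7)
= ([-1, 536], 7)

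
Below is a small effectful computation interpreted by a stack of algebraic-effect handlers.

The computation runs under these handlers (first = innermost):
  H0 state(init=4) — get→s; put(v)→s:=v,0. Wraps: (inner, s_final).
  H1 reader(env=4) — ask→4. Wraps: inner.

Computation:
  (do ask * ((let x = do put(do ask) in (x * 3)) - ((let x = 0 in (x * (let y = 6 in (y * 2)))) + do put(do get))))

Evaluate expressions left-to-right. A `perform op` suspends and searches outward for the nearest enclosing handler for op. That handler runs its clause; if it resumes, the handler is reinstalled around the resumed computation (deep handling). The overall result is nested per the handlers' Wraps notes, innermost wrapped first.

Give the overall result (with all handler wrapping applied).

Answer: (0, 4)

Working:
ask @ H1 ⇒ 4
ask @ H1 ⇒ 4
put(4) @ H0 ⇒ s:=4
get @ H0 ⇒ 4
put(4) @ H0 ⇒ s:=4
H0 returns (0, 4)
H1 returns (0, 4)
= (0, 4)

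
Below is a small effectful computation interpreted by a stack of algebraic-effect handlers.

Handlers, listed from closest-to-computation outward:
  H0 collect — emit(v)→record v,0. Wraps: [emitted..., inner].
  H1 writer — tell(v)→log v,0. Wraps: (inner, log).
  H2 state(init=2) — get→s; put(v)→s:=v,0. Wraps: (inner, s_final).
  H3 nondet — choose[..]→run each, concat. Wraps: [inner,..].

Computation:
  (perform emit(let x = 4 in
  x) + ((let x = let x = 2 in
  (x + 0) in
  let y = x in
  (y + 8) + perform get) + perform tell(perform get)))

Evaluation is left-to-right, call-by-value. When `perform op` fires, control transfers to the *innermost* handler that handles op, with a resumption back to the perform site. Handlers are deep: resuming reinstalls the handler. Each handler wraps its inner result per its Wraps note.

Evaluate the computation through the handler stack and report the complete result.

Step-by-step:
emit(4) @ H0 ⇒ out+=4
get @ H2 ⇒ 2
get @ H2 ⇒ 2
tell(2) @ H1 ⇒ log+=2
H0 returns [4, 12]
H1 returns ([4, 12], (2))
H2 returns (([4, 12], (2)), 2)
H3 returns [(([4, 12], (2)), 2)]
= [(([4, 12], (2)), 2)]

Answer: [(([4, 12], (2)), 2)]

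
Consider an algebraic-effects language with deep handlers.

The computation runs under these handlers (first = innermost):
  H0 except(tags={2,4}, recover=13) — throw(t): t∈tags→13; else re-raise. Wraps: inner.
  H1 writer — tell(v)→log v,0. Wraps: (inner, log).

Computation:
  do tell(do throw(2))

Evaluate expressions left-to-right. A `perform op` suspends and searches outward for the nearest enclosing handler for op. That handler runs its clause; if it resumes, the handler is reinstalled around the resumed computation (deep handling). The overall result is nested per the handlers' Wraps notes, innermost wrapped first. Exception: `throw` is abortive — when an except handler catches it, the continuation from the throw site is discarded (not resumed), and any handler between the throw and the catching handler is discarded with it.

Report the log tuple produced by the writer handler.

Answer: ()

Evaluation trace:
throw(2) @ H0 caught ⇒ 13
H1 returns (13, ())
= (13, ())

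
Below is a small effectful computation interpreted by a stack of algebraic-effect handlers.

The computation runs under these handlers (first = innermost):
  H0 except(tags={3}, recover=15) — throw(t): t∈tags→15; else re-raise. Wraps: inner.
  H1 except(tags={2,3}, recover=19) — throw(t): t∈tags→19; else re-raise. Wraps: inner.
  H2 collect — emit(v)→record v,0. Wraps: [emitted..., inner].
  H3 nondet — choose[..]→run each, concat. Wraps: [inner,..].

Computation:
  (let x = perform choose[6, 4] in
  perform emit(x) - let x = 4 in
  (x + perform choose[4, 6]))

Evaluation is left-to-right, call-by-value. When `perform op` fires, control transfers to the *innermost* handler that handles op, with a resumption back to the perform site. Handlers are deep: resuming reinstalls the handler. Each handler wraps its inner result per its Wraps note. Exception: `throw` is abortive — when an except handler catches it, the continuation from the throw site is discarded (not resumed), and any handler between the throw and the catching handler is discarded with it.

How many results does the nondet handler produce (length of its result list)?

Evaluation trace:
choose[6, 4] @ H3
  branch[0] choose=6:
    emit(6) @ H2 ⇒ out+=6
    choose[4, 6] @ H3
      branch[0] choose=4:
        H0 returns -8
        H1 returns -8
        H2 returns [6, -8]
        H3 returns [[6, -8]]
      branch[1] choose=6:
        H0 returns -10
        H1 returns -10
        H2 returns [6, -10]
        H3 returns [[6, -10]]
  branch[1] choose=4:
    emit(4) @ H2 ⇒ out+=4
    choose[4, 6] @ H3
      branch[0] choose=4:
        H0 returns -8
        H1 returns -8
        H2 returns [4, -8]
        H3 returns [[4, -8]]
      branch[1] choose=6:
        H0 returns -10
        H1 returns -10
        H2 returns [4, -10]
        H3 returns [[4, -10]]
= [[6, -8], [6, -10], [4, -8], [4, -10]]

Answer: 4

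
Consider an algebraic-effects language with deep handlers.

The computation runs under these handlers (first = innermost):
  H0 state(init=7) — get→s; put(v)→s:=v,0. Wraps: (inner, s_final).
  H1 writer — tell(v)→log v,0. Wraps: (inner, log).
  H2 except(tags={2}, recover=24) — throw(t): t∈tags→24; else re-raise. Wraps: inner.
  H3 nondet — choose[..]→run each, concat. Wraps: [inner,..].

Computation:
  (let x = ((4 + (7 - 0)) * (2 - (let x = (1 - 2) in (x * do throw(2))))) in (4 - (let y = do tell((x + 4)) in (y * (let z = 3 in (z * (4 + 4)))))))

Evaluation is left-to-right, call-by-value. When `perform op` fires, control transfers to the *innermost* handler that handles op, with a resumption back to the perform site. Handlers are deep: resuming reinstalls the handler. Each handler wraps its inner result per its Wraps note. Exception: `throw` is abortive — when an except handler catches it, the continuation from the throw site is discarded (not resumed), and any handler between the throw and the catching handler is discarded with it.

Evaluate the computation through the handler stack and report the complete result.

Answer: [24]

Step-by-step:
throw(2) @ H2 caught ⇒ 24
H3 returns [24]
= [24]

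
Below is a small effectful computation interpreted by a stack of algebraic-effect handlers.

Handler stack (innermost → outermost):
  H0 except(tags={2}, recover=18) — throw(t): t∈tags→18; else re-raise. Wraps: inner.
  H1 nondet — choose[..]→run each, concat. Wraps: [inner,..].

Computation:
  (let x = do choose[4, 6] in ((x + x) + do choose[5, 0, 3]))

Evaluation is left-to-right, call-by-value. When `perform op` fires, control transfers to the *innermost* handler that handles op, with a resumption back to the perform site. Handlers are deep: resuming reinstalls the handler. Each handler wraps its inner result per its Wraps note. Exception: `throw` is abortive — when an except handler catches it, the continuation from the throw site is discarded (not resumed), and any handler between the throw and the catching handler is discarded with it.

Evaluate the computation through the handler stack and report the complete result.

Working:
choose[4, 6] @ H1
  branch[0] choose=4:
    choose[5, 0, 3] @ H1
      branch[0] choose=5:
        H0 returns 13
        H1 returns [13]
      branch[1] choose=0:
        H0 returns 8
        H1 returns [8]
      branch[2] choose=3:
        H0 returns 11
        H1 returns [11]
  branch[1] choose=6:
    choose[5, 0, 3] @ H1
      branch[0] choose=5:
        H0 returns 17
        H1 returns [17]
      branch[1] choose=0:
        H0 returns 12
        H1 returns [12]
      branch[2] choose=3:
        H0 returns 15
        H1 returns [15]
= [13, 8, 11, 17, 12, 15]

Answer: [13, 8, 11, 17, 12, 15]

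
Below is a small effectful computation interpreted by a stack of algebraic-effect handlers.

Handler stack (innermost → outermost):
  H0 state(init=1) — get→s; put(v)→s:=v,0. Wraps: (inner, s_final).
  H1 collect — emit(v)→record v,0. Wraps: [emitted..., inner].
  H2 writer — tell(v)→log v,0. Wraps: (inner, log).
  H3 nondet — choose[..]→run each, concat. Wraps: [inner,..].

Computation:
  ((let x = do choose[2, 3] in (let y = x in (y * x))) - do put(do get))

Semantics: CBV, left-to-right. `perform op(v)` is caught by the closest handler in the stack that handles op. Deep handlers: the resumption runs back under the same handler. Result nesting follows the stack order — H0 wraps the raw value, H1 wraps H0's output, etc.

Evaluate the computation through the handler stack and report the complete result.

Working:
choose[2, 3] @ H3
  branch[0] choose=2:
    get @ H0 ⇒ 1
    put(1) @ H0 ⇒ s:=1
    H0 returns (4, 1)
    H1 returns [(4, 1)]
    H2 returns ([(4, 1)], ())
    H3 returns [([(4, 1)], ())]
  branch[1] choose=3:
    get @ H0 ⇒ 1
    put(1) @ H0 ⇒ s:=1
    H0 returns (9, 1)
    H1 returns [(9, 1)]
    H2 returns ([(9, 1)], ())
    H3 returns [([(9, 1)], ())]
= [([(4, 1)], ()), ([(9, 1)], ())]

Answer: [([(4, 1)], ()), ([(9, 1)], ())]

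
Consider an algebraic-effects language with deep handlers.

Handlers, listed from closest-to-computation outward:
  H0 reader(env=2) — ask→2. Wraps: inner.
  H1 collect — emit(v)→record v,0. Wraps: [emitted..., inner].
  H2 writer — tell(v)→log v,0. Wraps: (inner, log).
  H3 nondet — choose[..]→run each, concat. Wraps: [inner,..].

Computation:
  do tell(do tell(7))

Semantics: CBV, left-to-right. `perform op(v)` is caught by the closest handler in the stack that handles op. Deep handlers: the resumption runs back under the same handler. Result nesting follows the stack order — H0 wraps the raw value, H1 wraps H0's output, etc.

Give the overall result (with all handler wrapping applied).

Evaluation trace:
tell(7) @ H2 ⇒ log+=7
tell(0) @ H2 ⇒ log+=0
H0 returns 0
H1 returns [0]
H2 returns ([0], (7, 0))
H3 returns [([0], (7, 0))]
= [([0], (7, 0))]

Answer: [([0], (7, 0))]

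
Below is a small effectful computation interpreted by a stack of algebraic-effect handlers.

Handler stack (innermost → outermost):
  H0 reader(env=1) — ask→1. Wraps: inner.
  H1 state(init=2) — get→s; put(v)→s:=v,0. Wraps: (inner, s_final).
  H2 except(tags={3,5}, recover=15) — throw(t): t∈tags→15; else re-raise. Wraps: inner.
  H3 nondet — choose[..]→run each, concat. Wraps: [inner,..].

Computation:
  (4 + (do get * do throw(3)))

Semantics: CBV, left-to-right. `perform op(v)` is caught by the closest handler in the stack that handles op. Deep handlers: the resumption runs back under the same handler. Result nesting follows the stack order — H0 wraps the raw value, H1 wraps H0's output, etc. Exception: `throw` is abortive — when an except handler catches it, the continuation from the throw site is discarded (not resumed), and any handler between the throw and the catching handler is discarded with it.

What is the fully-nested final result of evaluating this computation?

Answer: [15]

Evaluation trace:
get @ H1 ⇒ 2
throw(3) @ H2 caught ⇒ 15
H3 returns [15]
= [15]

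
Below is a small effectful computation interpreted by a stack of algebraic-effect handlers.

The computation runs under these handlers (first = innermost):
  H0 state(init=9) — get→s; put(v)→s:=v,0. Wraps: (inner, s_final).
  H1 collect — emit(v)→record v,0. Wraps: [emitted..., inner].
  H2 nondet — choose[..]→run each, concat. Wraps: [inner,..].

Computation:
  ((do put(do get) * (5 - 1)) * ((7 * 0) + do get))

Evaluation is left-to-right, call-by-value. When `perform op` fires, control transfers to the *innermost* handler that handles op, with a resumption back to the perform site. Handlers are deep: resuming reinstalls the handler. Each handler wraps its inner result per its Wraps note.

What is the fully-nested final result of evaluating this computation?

Working:
get @ H0 ⇒ 9
put(9) @ H0 ⇒ s:=9
get @ H0 ⇒ 9
H0 returns (0, 9)
H1 returns [(0, 9)]
H2 returns [[(0, 9)]]
= [[(0, 9)]]

Answer: [[(0, 9)]]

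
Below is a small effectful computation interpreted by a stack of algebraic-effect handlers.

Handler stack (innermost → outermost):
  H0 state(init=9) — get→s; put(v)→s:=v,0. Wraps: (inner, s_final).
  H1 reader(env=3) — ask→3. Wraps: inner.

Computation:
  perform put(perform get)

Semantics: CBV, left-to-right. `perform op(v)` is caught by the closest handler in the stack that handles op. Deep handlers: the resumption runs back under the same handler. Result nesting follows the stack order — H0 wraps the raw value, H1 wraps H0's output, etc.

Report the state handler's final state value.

Working:
get @ H0 ⇒ 9
put(9) @ H0 ⇒ s:=9
H0 returns (0, 9)
H1 returns (0, 9)
= (0, 9)

Answer: 9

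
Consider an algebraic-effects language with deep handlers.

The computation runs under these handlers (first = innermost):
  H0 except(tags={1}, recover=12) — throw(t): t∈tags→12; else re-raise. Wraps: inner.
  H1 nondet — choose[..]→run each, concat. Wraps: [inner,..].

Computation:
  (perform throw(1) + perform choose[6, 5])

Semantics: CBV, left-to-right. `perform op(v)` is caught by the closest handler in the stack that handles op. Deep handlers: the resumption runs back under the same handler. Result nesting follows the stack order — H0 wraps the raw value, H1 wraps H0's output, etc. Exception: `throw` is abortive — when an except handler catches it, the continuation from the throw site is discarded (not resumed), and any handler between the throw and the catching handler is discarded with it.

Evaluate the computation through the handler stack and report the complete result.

Step-by-step:
throw(1) @ H0 caught ⇒ 12
H1 returns [12]
= [12]

Answer: [12]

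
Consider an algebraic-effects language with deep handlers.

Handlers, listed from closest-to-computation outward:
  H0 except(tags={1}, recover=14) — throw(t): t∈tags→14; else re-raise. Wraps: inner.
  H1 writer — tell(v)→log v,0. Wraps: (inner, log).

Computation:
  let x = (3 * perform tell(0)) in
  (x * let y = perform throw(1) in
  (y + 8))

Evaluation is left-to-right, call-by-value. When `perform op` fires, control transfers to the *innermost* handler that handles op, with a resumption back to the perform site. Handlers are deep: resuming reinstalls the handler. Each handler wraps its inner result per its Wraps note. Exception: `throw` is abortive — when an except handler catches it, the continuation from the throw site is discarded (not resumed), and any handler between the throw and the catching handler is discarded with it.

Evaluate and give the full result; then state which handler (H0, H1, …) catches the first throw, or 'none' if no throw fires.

Answer: (14, (0)) ; first throw caught by: H0

Evaluation trace:
tell(0) @ H1 ⇒ log+=0
throw(1) @ H0 caught ⇒ 14
H1 returns (14, (0))
= (14, (0))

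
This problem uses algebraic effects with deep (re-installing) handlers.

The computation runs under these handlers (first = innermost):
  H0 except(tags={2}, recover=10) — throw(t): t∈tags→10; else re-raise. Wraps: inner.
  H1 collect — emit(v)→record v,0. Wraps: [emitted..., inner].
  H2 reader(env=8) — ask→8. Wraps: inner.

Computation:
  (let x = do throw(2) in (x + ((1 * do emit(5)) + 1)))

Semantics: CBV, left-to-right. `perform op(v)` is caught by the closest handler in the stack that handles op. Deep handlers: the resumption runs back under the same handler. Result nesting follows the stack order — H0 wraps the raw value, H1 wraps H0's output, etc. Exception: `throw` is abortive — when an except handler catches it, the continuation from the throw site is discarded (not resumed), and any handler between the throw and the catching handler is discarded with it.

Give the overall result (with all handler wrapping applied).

Answer: [10]

Working:
throw(2) @ H0 caught ⇒ 10
H1 returns [10]
H2 returns [10]
= [10]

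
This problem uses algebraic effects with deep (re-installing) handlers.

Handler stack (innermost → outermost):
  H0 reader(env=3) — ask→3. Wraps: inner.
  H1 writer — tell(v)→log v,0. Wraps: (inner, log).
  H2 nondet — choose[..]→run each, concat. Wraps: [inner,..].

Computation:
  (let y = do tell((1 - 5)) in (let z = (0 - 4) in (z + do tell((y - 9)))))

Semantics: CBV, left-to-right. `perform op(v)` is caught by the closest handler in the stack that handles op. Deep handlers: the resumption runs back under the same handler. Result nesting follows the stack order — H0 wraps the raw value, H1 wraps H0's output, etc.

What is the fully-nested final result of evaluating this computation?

Answer: [(-4, (-4, -9))]

Step-by-step:
tell(-4) @ H1 ⇒ log+=-4
tell(-9) @ H1 ⇒ log+=-9
H0 returns -4
H1 returns (-4, (-4, -9))
H2 returns [(-4, (-4, -9))]
= [(-4, (-4, -9))]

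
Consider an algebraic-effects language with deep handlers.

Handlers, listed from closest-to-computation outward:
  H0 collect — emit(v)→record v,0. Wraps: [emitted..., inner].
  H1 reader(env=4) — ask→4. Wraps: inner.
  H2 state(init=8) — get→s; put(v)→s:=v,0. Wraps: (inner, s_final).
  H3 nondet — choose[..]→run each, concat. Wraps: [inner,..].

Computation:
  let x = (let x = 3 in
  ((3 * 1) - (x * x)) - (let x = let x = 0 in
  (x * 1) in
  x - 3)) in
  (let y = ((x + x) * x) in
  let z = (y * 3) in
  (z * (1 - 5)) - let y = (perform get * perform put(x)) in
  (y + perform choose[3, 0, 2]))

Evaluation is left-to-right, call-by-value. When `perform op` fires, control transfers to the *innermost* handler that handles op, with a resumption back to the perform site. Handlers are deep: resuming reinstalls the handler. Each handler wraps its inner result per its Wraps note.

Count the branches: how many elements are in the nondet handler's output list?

Evaluation trace:
get @ H2 ⇒ 8
put(-3) @ H2 ⇒ s:=-3
choose[3, 0, 2] @ H3
  branch[0] choose=3:
    H0 returns [-219]
    H1 returns [-219]
    H2 returns ([-219], -3)
    H3 returns [([-219], -3)]
  branch[1] choose=0:
    H0 returns [-216]
    H1 returns [-216]
    H2 returns ([-216], -3)
    H3 returns [([-216], -3)]
  branch[2] choose=2:
    H0 returns [-218]
    H1 returns [-218]
    H2 returns ([-218], -3)
    H3 returns [([-218], -3)]
= [([-219], -3), ([-216], -3), ([-218], -3)]

Answer: 3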